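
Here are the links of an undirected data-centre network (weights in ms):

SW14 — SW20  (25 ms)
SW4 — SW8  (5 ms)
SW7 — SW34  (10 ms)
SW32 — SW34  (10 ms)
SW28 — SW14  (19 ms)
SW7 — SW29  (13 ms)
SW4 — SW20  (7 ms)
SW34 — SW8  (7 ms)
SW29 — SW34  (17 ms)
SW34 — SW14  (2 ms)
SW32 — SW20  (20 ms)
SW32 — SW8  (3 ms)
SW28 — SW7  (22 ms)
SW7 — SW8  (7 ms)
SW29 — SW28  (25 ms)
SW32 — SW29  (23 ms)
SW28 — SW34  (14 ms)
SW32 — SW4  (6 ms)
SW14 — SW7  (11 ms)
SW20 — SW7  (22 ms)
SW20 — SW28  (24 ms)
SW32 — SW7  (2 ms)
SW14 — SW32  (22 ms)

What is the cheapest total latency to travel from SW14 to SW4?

14 ms

Settle nodes by increasing distance from SW14:
SW14: 0
SW34: 2  (via SW14)
SW8: 9  (via SW34)
SW7: 11  (via SW14)
SW32: 12  (via SW34)
SW4: 14  (via SW8)
Shortest route: SW14–SW34–SW8–SW4 = 14 ms.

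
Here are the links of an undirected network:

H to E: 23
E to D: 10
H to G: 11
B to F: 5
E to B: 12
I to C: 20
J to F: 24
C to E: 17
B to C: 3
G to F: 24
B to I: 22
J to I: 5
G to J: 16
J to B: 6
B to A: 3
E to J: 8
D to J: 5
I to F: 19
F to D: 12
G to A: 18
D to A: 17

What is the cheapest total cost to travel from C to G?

Compare a few routes:
C–B–A–G: 3+3+18 = 24
C–B–F–G: 3+5+24 = 32
C–B–J–G: 3+6+16 = 25
The minimum is 24 via C–B–A–G.

24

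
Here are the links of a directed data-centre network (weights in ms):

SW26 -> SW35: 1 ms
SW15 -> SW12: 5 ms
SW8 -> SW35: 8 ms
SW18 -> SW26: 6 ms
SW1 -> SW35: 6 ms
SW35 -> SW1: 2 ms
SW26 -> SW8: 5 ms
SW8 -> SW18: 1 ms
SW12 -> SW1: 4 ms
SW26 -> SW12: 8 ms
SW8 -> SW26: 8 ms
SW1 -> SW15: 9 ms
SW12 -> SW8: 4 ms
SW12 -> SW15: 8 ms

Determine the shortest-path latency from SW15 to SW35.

15 ms

Running Dijkstra from SW15:
SW15: 0
SW12: 5  (via SW15)
SW1: 9  (via SW12)
SW8: 9  (via SW12)
SW18: 10  (via SW8)
SW35: 15  (via SW1)
Shortest route: SW15 → SW12 → SW1 → SW35 = 15 ms.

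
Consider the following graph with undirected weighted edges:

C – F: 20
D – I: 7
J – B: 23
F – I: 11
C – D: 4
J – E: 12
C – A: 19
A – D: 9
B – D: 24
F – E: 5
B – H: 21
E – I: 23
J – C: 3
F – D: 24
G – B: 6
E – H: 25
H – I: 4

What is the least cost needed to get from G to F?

42

Running Dijkstra from G:
G: 0
B: 6  (via G)
H: 27  (via B)
J: 29  (via B)
D: 30  (via B)
I: 31  (via H)
C: 32  (via J)
A: 39  (via D)
E: 41  (via J)
F: 42  (via I)
Shortest route: G–B–H–I–F = 42.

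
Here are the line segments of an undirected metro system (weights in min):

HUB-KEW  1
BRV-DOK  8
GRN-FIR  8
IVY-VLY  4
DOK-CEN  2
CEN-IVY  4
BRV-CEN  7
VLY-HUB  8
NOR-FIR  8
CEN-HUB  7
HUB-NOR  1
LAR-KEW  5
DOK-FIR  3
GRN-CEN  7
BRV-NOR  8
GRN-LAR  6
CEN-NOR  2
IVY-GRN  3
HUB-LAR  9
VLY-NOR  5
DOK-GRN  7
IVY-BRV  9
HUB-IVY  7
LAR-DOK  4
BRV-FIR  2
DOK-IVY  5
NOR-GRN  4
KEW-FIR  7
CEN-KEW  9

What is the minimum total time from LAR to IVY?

9 min

Candidate routes:
LAR - KEW - HUB - IVY: 5+1+7 = 13
LAR - KEW - HUB - NOR - CEN - IVY: 5+1+1+2+4 = 13
LAR - DOK - CEN - IVY: 4+2+4 = 10
LAR - DOK - IVY: 4+5 = 9
Cheapest is LAR - DOK - IVY at 9 min.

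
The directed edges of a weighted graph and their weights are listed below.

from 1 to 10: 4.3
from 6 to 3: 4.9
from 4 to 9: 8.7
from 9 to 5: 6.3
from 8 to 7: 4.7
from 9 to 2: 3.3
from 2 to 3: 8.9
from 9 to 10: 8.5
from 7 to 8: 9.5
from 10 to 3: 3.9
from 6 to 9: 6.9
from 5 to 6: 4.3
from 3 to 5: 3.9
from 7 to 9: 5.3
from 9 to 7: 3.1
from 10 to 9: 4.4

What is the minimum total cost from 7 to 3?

Running Dijkstra from 7:
7: 0
9: 5.3  (via 7)
2: 8.6  (via 9)
8: 9.5  (via 7)
5: 11.6  (via 9)
10: 13.8  (via 9)
6: 15.9  (via 5)
3: 17.5  (via 2)
Shortest route: 7–9–2–3 = 17.5.

17.5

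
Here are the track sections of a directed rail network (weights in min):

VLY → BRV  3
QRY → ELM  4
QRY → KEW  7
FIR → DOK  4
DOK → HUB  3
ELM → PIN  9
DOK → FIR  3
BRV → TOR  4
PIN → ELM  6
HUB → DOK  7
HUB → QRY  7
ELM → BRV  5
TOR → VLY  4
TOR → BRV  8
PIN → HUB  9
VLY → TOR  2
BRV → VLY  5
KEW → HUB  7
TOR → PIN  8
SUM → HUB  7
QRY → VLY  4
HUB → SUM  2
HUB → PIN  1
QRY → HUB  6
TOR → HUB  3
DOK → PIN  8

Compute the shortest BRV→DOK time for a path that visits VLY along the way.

Shortest BRV→VLY: BRV → VLY = 5
Best VLY to DOK: VLY → TOR → HUB → DOK costing 12
Total via VLY: 5 + 12 = 17 min.

17 min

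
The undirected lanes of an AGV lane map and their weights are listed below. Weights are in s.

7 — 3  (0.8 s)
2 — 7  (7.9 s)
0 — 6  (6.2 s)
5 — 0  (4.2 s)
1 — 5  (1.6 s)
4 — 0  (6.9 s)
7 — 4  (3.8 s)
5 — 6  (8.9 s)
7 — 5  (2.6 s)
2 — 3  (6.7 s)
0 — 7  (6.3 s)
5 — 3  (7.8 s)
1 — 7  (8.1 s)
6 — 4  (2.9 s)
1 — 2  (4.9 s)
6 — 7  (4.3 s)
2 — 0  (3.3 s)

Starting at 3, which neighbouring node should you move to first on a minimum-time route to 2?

2

Compare a few routes:
3–7–0–2: 0.8+6.3+3.3 = 10.4
3–2: 6.7 = 6.7
3–7–2: 0.8+7.9 = 8.7
3–7–5–1–2: 0.8+2.6+1.6+4.9 = 9.9
Cheapest is 3–2 at 6.7 s.
So from 3 the first move is to 2.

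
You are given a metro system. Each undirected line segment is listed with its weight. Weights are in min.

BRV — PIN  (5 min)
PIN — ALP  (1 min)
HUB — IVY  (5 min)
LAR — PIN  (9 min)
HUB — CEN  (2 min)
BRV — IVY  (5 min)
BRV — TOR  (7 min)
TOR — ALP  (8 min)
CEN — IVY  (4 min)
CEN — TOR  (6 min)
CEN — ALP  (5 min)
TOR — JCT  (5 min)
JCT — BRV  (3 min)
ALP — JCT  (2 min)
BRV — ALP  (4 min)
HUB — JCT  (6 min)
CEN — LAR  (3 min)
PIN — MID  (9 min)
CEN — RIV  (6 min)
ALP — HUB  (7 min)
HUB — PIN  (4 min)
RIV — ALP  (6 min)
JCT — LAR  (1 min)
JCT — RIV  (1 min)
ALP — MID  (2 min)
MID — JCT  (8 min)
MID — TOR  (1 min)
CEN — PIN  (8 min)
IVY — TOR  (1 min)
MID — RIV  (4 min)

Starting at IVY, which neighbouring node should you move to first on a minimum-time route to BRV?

Compare a few routes:
IVY - BRV: 5 = 5
IVY - TOR - BRV: 1+7 = 8
Cheapest is IVY - BRV at 5 min.
So from IVY the first move is to BRV.

BRV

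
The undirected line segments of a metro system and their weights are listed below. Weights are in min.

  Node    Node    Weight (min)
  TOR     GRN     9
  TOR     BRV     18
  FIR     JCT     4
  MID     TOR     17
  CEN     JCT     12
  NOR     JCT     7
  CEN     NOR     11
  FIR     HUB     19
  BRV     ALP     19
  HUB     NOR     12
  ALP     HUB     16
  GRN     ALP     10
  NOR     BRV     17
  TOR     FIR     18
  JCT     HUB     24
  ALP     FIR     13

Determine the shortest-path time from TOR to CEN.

Enumerating some paths:
TOR → BRV → NOR → CEN: 18+17+11 = 46
TOR → FIR → JCT → CEN: 18+4+12 = 34
TOR → FIR → JCT → NOR → CEN: 18+4+7+11 = 40
Cheapest is TOR → FIR → JCT → CEN at 34 min.

34 min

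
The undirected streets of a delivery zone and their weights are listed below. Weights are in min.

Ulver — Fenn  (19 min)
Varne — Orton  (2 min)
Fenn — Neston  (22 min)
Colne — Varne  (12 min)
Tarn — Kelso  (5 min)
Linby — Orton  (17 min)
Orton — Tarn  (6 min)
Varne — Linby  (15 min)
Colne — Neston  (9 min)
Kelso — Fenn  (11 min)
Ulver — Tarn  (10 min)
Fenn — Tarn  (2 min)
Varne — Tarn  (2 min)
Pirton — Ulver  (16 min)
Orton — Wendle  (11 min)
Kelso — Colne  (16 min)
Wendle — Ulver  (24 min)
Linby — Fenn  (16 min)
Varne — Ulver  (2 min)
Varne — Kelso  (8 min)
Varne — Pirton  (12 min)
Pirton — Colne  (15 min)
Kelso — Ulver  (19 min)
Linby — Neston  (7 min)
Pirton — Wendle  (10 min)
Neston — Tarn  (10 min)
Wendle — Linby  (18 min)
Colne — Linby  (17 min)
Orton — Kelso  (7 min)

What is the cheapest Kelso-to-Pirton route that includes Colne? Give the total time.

Best Kelso to Colne: Kelso → Colne costing 16
Best Colne to Pirton: Colne → Pirton costing 15
Total via Colne: 16 + 15 = 31 min.

31 min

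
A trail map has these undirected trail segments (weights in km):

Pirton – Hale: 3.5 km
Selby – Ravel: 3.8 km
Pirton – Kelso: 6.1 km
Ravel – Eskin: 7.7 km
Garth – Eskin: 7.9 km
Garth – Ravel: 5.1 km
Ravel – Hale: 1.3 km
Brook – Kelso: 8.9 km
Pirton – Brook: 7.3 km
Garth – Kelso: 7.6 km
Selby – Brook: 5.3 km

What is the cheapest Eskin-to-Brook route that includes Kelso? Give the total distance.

24.4 km

Shortest Eskin→Kelso: Eskin–Garth–Kelso = 15.5
Shortest Kelso→Brook: Kelso–Brook = 8.9
Total via Kelso: 15.5 + 8.9 = 24.4 km.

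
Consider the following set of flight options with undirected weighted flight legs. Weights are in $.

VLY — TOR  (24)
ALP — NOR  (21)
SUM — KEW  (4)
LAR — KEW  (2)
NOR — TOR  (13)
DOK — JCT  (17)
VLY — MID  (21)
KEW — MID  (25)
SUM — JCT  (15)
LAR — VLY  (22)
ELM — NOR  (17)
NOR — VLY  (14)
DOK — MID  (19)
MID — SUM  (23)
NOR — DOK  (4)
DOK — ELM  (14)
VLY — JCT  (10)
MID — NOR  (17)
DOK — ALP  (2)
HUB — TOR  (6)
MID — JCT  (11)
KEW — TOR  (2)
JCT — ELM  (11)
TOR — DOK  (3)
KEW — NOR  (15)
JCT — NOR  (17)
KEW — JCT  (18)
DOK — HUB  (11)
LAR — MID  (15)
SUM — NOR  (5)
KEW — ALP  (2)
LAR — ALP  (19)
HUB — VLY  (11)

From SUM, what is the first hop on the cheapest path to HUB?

Enumerating some paths:
SUM–KEW–TOR–HUB: 4+2+6 = 12
SUM–KEW–ALP–DOK–TOR–HUB: 4+2+2+3+6 = 17
Cheapest is SUM–KEW–TOR–HUB at $12.
So from SUM the first move is to KEW.

KEW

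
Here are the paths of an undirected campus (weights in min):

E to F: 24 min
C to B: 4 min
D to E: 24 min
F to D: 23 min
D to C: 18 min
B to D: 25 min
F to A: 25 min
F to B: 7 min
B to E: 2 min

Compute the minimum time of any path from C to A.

Enumerating some paths:
C → B → E → F → A: 4+2+24+25 = 55
C → B → F → A: 4+7+25 = 36
C → D → B → F → A: 18+25+7+25 = 75
C → D → F → A: 18+23+25 = 66
The minimum is 36 min via C → B → F → A.

36 min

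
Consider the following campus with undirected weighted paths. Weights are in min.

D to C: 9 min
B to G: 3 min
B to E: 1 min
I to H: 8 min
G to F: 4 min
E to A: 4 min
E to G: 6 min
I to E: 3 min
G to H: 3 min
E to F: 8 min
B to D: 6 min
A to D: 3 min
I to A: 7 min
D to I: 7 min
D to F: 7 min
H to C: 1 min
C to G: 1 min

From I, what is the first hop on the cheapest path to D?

Enumerating some paths:
I - D: 7 = 7
I - E - A - D: 3+4+3 = 10
Cheapest is I - D at 7 min.
So from I the first move is to D.

D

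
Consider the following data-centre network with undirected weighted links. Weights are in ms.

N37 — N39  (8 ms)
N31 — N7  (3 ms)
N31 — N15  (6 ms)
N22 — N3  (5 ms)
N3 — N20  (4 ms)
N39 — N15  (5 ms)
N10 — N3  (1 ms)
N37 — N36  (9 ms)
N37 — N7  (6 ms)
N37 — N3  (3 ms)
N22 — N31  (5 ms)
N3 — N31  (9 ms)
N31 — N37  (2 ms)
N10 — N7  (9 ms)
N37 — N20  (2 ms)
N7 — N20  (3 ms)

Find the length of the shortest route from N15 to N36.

17 ms

Shortest distances from N15:
N15: 0
N39: 5  (via N15)
N31: 6  (via N15)
N37: 8  (via N31)
N7: 9  (via N31)
N20: 10  (via N37)
N22: 11  (via N31)
N3: 11  (via N37)
N10: 12  (via N3)
N36: 17  (via N37)
Shortest route: N15–N31–N37–N36 = 17 ms.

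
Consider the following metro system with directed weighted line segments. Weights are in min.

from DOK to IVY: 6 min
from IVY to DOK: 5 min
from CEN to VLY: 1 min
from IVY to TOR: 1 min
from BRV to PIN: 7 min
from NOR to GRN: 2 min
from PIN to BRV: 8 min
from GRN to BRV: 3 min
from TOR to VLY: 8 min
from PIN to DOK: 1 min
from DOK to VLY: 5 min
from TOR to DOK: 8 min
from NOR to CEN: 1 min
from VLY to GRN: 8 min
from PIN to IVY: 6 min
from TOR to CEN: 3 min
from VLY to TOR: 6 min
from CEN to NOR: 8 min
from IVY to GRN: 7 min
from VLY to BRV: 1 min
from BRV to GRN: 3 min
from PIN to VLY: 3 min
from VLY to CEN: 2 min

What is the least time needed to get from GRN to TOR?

17 min

Candidate routes:
GRN–BRV–PIN–DOK–IVY–TOR: 3+7+1+6+1 = 18
GRN–BRV–PIN–IVY–TOR: 3+7+6+1 = 17
Cheapest is GRN–BRV–PIN–IVY–TOR at 17 min.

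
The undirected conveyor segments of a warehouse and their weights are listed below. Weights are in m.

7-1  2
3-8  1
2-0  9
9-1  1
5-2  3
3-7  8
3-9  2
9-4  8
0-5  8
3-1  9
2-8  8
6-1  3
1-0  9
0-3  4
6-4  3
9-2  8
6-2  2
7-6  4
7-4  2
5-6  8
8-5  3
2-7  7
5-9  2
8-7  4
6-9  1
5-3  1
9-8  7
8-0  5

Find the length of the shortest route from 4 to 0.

Shortest distances from 4:
4: 0
7: 2  (via 4)
6: 3  (via 4)
1: 4  (via 7)
9: 4  (via 6)
2: 5  (via 6)
3: 6  (via 9)
5: 6  (via 9)
8: 6  (via 7)
0: 10  (via 3)
Shortest route: 4–6–9–3–0 = 10 m.

10 m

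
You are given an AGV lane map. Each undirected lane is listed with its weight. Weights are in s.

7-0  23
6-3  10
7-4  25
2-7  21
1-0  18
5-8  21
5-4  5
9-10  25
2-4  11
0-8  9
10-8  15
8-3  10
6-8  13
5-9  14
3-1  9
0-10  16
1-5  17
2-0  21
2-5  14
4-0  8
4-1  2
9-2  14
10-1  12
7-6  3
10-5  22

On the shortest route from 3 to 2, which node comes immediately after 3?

1

Candidate routes:
3 - 1 - 4 - 5 - 2: 9+2+5+14 = 30
3 - 1 - 4 - 2: 9+2+11 = 22
3 - 8 - 0 - 4 - 2: 10+9+8+11 = 38
3 - 6 - 7 - 2: 10+3+21 = 34
The minimum is 22 s via 3 - 1 - 4 - 2.
So from 3 the first move is to 1.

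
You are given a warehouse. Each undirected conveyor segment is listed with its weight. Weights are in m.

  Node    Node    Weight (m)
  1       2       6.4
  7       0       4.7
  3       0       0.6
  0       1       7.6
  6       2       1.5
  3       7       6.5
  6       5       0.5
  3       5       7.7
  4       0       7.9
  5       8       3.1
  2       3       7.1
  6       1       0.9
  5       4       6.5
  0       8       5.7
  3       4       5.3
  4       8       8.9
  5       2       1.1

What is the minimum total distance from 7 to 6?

Settle nodes by increasing distance from 7:
7: 0
0: 4.7  (via 7)
3: 5.3  (via 0)
8: 10.4  (via 0)
4: 10.6  (via 3)
1: 12.3  (via 0)
2: 12.4  (via 3)
5: 13  (via 3)
6: 13.2  (via 1)
Shortest route: 7 → 0 → 1 → 6 = 13.2 m.

13.2 m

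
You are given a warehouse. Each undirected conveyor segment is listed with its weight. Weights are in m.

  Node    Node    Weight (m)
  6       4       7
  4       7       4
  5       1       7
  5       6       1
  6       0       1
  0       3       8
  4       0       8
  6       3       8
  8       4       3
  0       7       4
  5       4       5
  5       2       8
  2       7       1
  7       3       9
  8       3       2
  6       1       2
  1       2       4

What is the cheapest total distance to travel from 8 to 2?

8 m

Enumerating some paths:
8–3–7–2: 2+9+1 = 12
8–4–7–2: 3+4+1 = 8
The minimum is 8 m via 8–4–7–2.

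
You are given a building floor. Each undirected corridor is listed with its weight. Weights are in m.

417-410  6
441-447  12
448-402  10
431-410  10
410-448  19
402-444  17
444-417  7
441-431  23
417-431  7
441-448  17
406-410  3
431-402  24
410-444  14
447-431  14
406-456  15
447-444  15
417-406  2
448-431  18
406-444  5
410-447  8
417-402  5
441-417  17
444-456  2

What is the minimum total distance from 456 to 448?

Candidate routes:
456–444–417–402–448: 2+7+5+10 = 24
456–444–402–448: 2+17+10 = 29
456–444–406–410–417–402–448: 2+5+3+6+5+10 = 31
456–444–406–410–448: 2+5+3+19 = 29
Cheapest is 456–444–417–402–448 at 24 m.

24 m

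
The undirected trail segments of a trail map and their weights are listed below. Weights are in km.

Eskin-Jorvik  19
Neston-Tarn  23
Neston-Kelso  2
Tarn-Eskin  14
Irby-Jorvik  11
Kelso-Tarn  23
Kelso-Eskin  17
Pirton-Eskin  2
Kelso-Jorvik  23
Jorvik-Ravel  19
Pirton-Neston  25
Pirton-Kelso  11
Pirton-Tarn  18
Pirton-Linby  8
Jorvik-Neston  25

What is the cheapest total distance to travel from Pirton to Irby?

32 km

Enumerating some paths:
Pirton - Eskin - Jorvik - Irby: 2+19+11 = 32
Pirton - Kelso - Neston - Jorvik - Irby: 11+2+25+11 = 49
Pirton - Kelso - Jorvik - Irby: 11+23+11 = 45
The minimum is 32 km via Pirton - Eskin - Jorvik - Irby.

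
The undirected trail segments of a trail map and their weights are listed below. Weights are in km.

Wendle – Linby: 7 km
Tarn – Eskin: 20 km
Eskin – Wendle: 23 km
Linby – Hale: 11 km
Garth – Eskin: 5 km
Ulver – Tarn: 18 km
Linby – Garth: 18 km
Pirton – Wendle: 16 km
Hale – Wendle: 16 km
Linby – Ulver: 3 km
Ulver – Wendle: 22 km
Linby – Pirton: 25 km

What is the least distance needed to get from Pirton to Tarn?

Compare a few routes:
Pirton - Wendle - Ulver - Tarn: 16+22+18 = 56
Pirton - Wendle - Linby - Ulver - Tarn: 16+7+3+18 = 44
Pirton - Linby - Ulver - Tarn: 25+3+18 = 46
The minimum is 44 km via Pirton - Wendle - Linby - Ulver - Tarn.

44 km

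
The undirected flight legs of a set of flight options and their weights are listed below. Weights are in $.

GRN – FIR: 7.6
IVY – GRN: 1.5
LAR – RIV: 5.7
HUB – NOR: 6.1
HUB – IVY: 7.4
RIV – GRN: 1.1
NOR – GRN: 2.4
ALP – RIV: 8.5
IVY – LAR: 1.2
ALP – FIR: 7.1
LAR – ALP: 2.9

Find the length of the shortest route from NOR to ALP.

Enumerating some paths:
NOR–GRN–RIV–ALP: 2.4+1.1+8.5 = 12
NOR–GRN–RIV–LAR–ALP: 2.4+1.1+5.7+2.9 = 12.1
NOR–GRN–IVY–LAR–ALP: 2.4+1.5+1.2+2.9 = 8
The minimum is $8 via NOR–GRN–IVY–LAR–ALP.

$8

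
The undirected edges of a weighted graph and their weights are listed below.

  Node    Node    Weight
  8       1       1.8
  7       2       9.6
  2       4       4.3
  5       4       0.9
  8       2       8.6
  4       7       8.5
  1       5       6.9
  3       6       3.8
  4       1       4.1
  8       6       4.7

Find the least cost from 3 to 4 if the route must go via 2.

Best 3 to 2: 3–6–8–2 costing 17.1
Best 2 to 4: 2–4 costing 4.3
Total via 2: 17.1 + 4.3 = 21.4.

21.4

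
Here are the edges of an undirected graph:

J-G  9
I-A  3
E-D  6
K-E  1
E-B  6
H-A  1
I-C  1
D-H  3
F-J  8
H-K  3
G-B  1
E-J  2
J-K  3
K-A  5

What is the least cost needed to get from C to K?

Candidate routes:
C → I → A → K: 1+3+5 = 9
C → I → A → H → K: 1+3+1+3 = 8
The minimum is 8 via C → I → A → H → K.

8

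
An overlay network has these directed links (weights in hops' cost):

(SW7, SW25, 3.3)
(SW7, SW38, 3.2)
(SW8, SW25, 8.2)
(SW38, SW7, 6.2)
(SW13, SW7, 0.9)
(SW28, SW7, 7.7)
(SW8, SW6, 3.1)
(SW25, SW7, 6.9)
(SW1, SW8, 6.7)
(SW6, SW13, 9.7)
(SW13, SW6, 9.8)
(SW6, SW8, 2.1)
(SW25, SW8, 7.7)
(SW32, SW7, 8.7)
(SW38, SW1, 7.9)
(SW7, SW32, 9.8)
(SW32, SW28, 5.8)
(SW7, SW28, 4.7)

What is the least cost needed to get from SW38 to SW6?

Enumerating some paths:
SW38–SW1–SW8–SW6: 7.9+6.7+3.1 = 17.7
SW38–SW7–SW25–SW8–SW6: 6.2+3.3+7.7+3.1 = 20.3
Cheapest is SW38–SW1–SW8–SW6 at 17.7 hops' cost.

17.7 hops' cost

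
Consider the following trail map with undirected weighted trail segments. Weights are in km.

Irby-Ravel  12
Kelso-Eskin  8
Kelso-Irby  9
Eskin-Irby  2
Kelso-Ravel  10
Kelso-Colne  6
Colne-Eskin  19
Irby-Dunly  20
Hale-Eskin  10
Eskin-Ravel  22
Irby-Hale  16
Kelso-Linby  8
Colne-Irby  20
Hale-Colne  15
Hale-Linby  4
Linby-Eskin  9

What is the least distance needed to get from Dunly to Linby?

31 km

Settle nodes by increasing distance from Dunly:
Dunly: 0
Irby: 20  (via Dunly)
Eskin: 22  (via Irby)
Kelso: 29  (via Irby)
Linby: 31  (via Eskin)
Shortest route: Dunly–Irby–Eskin–Linby = 31 km.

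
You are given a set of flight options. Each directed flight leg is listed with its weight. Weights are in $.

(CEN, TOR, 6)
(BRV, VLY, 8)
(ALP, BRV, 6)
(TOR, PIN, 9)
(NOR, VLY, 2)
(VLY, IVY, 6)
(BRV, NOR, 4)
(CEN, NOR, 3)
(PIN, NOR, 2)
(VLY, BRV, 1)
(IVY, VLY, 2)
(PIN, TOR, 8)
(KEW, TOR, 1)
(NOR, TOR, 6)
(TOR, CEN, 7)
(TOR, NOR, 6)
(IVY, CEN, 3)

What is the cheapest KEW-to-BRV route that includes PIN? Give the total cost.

$15

Best KEW to PIN: KEW–TOR–PIN costing 10
Shortest PIN→BRV: PIN–NOR–VLY–BRV = 5
Total via PIN: 10 + 5 = $15.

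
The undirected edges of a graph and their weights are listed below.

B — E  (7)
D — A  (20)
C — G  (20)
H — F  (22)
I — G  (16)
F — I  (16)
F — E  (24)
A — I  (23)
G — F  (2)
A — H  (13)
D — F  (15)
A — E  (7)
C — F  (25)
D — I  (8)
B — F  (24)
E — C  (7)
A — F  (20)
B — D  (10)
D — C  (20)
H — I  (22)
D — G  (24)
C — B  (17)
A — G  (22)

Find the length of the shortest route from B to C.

Enumerating some paths:
B - E - C: 7+7 = 14
B - C: 17 = 17
The minimum is 14 via B - E - C.

14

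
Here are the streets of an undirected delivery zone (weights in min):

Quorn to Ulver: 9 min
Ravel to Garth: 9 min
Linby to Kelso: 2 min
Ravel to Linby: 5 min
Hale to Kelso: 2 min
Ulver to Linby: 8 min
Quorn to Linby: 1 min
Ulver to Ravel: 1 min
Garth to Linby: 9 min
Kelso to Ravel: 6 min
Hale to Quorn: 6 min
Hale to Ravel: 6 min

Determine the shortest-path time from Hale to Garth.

Candidate routes:
Hale → Kelso → Linby → Garth: 2+2+9 = 13
Hale → Ravel → Garth: 6+9 = 15
Cheapest is Hale → Kelso → Linby → Garth at 13 min.

13 min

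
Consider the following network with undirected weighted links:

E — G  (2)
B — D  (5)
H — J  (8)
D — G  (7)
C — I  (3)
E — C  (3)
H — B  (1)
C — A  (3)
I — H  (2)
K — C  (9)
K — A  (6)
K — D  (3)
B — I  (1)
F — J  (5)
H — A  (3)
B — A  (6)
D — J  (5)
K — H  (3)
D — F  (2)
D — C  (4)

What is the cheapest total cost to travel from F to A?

9

Compare a few routes:
F → D → C → A: 2+4+3 = 9
F → D → B → H → A: 2+5+1+3 = 11
Cheapest is F → D → C → A at 9.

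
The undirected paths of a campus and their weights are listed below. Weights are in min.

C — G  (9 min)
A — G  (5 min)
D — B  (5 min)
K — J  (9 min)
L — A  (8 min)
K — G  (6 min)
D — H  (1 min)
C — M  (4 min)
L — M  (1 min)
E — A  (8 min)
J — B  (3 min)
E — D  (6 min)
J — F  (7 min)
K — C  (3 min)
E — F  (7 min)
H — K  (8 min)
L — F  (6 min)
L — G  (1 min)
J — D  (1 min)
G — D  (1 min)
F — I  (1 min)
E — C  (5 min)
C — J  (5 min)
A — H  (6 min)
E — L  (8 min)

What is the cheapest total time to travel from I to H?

Compare a few routes:
I → F → E → D → H: 1+7+6+1 = 15
I → F → L → G → D → H: 1+6+1+1+1 = 10
The minimum is 10 min via I → F → L → G → D → H.

10 min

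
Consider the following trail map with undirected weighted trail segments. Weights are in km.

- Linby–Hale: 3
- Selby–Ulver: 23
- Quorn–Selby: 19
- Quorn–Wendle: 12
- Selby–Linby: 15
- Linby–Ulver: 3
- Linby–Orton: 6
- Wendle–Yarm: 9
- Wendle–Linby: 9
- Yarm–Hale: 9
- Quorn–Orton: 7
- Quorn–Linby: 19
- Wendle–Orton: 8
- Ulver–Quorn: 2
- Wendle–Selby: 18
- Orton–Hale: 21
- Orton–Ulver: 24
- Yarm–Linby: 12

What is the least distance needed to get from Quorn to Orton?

Candidate routes:
Quorn - Orton: 7 = 7
Quorn - Ulver - Linby - Orton: 2+3+6 = 11
Cheapest is Quorn - Orton at 7 km.

7 km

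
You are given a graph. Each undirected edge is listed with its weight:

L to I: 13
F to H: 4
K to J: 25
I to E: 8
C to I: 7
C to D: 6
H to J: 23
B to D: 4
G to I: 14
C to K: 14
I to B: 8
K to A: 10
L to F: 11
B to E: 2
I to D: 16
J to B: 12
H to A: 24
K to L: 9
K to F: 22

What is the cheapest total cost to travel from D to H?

Candidate routes:
D → C → I → L → F → H: 6+7+13+11+4 = 41
D → B → E → I → L → F → H: 4+2+8+13+11+4 = 42
D → B → J → H: 4+12+23 = 39
D → B → I → L → F → H: 4+8+13+11+4 = 40
The minimum is 39 via D → B → J → H.

39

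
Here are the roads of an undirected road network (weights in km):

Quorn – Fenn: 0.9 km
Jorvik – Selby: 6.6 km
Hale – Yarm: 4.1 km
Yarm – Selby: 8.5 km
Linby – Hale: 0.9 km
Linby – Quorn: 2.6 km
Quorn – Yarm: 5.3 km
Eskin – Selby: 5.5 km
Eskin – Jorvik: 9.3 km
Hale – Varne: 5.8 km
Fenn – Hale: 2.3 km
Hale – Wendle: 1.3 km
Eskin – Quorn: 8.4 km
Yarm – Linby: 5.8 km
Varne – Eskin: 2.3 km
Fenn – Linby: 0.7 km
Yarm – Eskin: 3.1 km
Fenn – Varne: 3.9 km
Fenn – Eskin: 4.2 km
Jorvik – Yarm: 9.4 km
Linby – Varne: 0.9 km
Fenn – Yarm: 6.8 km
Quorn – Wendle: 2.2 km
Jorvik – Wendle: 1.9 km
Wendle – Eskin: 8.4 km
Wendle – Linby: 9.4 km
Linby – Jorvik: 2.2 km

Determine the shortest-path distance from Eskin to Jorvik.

Enumerating some paths:
Eskin–Varne–Linby–Jorvik: 2.3+0.9+2.2 = 5.4
Eskin–Fenn–Linby–Jorvik: 4.2+0.7+2.2 = 7.1
Cheapest is Eskin–Varne–Linby–Jorvik at 5.4 km.

5.4 km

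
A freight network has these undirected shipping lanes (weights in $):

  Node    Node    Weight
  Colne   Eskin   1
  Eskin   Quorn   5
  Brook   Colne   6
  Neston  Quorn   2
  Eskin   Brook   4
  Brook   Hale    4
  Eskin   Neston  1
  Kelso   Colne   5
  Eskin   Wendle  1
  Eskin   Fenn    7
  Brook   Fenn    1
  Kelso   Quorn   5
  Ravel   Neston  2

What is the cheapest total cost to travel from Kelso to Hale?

$14

Candidate routes:
Kelso → Colne → Brook → Hale: 5+6+4 = 15
Kelso → Quorn → Neston → Eskin → Brook → Hale: 5+2+1+4+4 = 16
Kelso → Colne → Eskin → Brook → Hale: 5+1+4+4 = 14
The minimum is $14 via Kelso → Colne → Eskin → Brook → Hale.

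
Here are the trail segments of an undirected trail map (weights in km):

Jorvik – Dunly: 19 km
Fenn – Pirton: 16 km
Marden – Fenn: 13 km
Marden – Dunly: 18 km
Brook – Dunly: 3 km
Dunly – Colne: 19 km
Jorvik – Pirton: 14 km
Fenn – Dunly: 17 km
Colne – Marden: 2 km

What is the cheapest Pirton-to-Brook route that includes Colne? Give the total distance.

53 km

Shortest Pirton→Colne: Pirton → Fenn → Marden → Colne = 31
Best Colne to Brook: Colne → Dunly → Brook costing 22
Total via Colne: 31 + 22 = 53 km.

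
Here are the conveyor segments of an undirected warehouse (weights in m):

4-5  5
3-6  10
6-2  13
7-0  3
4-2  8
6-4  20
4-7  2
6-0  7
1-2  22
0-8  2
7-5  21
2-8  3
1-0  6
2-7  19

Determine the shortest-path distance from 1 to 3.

Candidate routes:
1 - 0 - 8 - 2 - 6 - 3: 6+2+3+13+10 = 34
1 - 0 - 6 - 3: 6+7+10 = 23
Cheapest is 1 - 0 - 6 - 3 at 23 m.

23 m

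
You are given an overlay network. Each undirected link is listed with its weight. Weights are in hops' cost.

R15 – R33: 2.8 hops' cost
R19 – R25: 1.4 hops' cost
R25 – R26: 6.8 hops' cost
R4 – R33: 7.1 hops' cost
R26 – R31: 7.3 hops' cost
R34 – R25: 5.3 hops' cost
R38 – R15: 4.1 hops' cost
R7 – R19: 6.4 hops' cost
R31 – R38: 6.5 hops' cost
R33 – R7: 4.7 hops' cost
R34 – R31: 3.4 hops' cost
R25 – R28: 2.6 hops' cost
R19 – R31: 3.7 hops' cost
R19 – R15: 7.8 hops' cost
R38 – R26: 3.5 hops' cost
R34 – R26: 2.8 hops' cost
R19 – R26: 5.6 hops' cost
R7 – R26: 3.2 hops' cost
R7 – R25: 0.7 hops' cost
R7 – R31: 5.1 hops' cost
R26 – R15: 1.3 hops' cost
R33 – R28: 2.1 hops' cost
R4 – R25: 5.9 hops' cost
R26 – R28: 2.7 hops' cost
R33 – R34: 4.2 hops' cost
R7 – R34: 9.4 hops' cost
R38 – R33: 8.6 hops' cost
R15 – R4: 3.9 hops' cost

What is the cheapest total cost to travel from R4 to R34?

8 hops' cost

Enumerating some paths:
R4 → R33 → R34: 7.1+4.2 = 11.3
R4 → R25 → R34: 5.9+5.3 = 11.2
R4 → R15 → R26 → R34: 3.9+1.3+2.8 = 8
R4 → R15 → R33 → R34: 3.9+2.8+4.2 = 10.9
The minimum is 8 hops' cost via R4 → R15 → R26 → R34.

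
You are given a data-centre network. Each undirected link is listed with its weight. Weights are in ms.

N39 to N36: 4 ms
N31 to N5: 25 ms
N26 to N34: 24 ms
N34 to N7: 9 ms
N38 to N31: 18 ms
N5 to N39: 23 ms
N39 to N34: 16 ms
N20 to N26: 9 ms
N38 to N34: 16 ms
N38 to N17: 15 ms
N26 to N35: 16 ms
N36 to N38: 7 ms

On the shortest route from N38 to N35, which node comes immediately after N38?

Candidate routes:
N38 - N31 - N5 - N39 - N34 - N26 - N35: 18+25+23+16+24+16 = 122
N38 - N36 - N39 - N34 - N26 - N35: 7+4+16+24+16 = 67
N38 - N34 - N26 - N35: 16+24+16 = 56
Cheapest is N38 - N34 - N26 - N35 at 56 ms.
So from N38 the first move is to N34.

N34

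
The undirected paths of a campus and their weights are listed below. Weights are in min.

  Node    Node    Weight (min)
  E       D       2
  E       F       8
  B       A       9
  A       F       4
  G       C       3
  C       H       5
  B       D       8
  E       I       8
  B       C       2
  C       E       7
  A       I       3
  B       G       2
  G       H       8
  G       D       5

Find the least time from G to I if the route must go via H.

Shortest G→H: G → H = 8
Shortest H→I: H → C → B → A → I = 19
Total via H: 8 + 19 = 27 min.

27 min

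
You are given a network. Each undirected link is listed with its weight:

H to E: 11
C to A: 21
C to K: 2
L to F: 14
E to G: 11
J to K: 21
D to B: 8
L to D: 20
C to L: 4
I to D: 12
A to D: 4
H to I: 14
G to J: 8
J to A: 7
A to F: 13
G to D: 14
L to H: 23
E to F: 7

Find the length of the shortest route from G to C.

31

Running Dijkstra from G:
G: 0
J: 8  (via G)
E: 11  (via G)
D: 14  (via G)
A: 15  (via J)
F: 18  (via E)
B: 22  (via D)
H: 22  (via E)
I: 26  (via D)
K: 29  (via J)
C: 31  (via K)
Shortest route: G–J–K–C = 31.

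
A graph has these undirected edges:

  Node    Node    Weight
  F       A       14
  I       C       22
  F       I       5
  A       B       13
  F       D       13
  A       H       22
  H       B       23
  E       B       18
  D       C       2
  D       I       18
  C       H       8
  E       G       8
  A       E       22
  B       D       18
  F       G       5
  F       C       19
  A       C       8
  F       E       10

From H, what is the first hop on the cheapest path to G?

Enumerating some paths:
H → C → F → G: 8+19+5 = 32
H → C → D → F → G: 8+2+13+5 = 28
H → C → A → F → G: 8+8+14+5 = 35
Cheapest is H → C → D → F → G at 28.
So from H the first move is to C.

C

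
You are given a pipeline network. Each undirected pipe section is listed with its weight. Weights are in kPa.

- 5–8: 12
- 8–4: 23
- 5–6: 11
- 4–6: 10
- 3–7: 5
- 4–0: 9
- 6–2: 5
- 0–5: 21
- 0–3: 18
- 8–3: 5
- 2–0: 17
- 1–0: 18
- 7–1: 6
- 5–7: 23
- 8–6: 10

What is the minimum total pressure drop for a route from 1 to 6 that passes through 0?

37 kPa

Shortest 1→0: 1–0 = 18
Shortest 0→6: 0–4–6 = 19
Total via 0: 18 + 19 = 37 kPa.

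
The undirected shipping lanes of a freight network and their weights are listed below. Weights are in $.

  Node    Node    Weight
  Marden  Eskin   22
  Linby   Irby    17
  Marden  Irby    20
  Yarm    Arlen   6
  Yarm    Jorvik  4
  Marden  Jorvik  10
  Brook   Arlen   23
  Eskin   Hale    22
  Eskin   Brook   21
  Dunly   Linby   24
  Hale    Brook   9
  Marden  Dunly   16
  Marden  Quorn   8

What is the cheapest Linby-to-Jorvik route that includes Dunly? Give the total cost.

$50

Best Linby to Dunly: Linby–Dunly costing 24
Shortest Dunly→Jorvik: Dunly–Marden–Jorvik = 26
Total via Dunly: 24 + 26 = $50.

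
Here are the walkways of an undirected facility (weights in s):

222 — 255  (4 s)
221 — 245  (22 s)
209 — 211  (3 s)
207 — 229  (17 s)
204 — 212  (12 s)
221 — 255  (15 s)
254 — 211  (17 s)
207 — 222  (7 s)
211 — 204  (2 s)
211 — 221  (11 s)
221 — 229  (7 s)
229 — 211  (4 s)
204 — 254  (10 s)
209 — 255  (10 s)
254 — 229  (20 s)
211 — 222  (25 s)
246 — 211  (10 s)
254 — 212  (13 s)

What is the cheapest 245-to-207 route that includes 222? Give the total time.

Best 245 to 222: 245 → 221 → 255 → 222 costing 41
Shortest 222→207: 222 → 207 = 7
Total via 222: 41 + 7 = 48 s.

48 s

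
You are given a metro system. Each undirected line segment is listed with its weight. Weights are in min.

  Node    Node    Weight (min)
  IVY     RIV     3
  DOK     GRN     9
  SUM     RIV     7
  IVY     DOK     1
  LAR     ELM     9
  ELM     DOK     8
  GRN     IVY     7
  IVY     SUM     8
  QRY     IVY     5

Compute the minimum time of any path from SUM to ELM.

17 min

Settle nodes by increasing distance from SUM:
SUM: 0
RIV: 7  (via SUM)
IVY: 8  (via SUM)
DOK: 9  (via IVY)
QRY: 13  (via IVY)
GRN: 15  (via IVY)
ELM: 17  (via DOK)
Shortest route: SUM → IVY → DOK → ELM = 17 min.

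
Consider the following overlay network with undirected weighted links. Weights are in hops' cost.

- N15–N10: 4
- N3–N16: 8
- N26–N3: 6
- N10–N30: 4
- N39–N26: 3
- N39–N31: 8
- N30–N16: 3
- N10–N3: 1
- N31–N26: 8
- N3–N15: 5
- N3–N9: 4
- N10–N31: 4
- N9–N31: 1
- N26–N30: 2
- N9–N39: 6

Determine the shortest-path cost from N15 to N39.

Shortest distances from N15:
N15: 0
N10: 4  (via N15)
N3: 5  (via N15)
N30: 8  (via N10)
N31: 8  (via N10)
N9: 9  (via N3)
N26: 10  (via N30)
N16: 11  (via N30)
N39: 13  (via N26)
Shortest route: N15–N10–N30–N26–N39 = 13 hops' cost.

13 hops' cost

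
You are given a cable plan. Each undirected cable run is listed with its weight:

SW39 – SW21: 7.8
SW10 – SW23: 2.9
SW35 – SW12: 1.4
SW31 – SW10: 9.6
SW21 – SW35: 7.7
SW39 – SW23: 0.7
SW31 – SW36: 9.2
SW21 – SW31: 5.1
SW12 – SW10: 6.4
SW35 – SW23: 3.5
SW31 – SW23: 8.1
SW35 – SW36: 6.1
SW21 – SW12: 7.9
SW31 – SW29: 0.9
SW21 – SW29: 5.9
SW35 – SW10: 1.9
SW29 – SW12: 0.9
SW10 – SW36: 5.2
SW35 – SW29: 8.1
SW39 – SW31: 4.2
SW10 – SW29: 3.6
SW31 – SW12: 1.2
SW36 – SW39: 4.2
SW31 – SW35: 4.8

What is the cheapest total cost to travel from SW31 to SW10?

Running Dijkstra from SW31:
SW31: 0
SW29: 0.9  (via SW31)
SW12: 1.2  (via SW31)
SW35: 2.6  (via SW12)
SW39: 4.2  (via SW31)
SW10: 4.5  (via SW29)
Shortest route: SW31–SW29–SW10 = 4.5.

4.5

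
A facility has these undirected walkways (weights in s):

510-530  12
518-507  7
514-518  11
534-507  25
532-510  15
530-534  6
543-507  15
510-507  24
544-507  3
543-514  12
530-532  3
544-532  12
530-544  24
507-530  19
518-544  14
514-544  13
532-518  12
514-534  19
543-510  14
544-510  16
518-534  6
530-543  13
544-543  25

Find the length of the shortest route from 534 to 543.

Compare a few routes:
534 - 518 - 514 - 543: 6+11+12 = 29
534 - 518 - 507 - 543: 6+7+15 = 28
534 - 514 - 543: 19+12 = 31
534 - 530 - 543: 6+13 = 19
The minimum is 19 s via 534 - 530 - 543.

19 s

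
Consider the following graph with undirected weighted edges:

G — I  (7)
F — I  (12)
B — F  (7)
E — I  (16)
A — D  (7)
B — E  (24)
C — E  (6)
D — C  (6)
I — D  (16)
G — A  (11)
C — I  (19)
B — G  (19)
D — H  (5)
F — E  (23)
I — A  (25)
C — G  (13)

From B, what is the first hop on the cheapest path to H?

Enumerating some paths:
B - G - A - D - H: 19+11+7+5 = 42
B - F - I - D - H: 7+12+16+5 = 40
B - G - C - D - H: 19+13+6+5 = 43
B - E - C - D - H: 24+6+6+5 = 41
Cheapest is B - F - I - D - H at 40.
So from B the first move is to F.

F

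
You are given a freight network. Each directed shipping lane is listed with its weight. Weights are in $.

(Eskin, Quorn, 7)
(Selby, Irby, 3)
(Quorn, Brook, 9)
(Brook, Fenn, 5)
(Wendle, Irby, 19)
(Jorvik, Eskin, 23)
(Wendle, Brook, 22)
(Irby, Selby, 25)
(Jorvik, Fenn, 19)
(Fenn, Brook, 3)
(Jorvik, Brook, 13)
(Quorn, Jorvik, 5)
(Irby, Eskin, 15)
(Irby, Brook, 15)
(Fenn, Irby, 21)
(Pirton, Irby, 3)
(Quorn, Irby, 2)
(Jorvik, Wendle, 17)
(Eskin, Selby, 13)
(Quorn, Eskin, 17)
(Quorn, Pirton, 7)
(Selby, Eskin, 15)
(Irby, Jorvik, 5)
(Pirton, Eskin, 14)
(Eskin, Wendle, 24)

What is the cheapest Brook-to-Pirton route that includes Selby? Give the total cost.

$80

Best Brook to Selby: Brook → Fenn → Irby → Selby costing 51
Shortest Selby→Pirton: Selby → Eskin → Quorn → Pirton = 29
Total via Selby: 51 + 29 = $80.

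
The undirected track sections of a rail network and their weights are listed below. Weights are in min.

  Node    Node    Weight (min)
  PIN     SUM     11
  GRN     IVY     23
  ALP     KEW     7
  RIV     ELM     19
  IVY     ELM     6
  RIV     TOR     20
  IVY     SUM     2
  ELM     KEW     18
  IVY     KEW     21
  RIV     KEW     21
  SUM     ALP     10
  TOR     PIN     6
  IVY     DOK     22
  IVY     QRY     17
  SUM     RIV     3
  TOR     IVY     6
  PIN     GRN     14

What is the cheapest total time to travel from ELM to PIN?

Shortest distances from ELM:
ELM: 0
IVY: 6  (via ELM)
SUM: 8  (via IVY)
RIV: 11  (via SUM)
TOR: 12  (via IVY)
KEW: 18  (via ELM)
PIN: 18  (via TOR)
Shortest route: ELM–IVY–TOR–PIN = 18 min.

18 min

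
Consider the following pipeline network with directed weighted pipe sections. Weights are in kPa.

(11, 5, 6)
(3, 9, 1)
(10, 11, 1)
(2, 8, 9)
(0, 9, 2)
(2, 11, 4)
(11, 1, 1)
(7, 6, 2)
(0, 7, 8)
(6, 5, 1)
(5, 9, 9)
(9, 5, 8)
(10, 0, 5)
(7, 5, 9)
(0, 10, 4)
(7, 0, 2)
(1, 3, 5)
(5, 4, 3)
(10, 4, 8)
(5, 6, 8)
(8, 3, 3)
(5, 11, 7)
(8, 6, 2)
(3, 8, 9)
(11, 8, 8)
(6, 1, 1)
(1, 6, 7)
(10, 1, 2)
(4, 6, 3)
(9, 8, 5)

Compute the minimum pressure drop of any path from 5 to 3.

12 kPa

Candidate routes:
5 → 9 → 8 → 3: 9+5+3 = 17
5 → 4 → 6 → 1 → 3: 3+3+1+5 = 12
5 → 11 → 1 → 3: 7+1+5 = 13
5 → 6 → 1 → 3: 8+1+5 = 14
Cheapest is 5 → 4 → 6 → 1 → 3 at 12 kPa.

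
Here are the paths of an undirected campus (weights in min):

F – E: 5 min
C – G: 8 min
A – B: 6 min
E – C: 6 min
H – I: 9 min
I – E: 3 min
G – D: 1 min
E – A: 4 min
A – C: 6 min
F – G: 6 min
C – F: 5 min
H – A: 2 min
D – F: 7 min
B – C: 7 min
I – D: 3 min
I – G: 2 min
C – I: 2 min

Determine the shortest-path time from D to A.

10 min

Running Dijkstra from D:
D: 0
G: 1  (via D)
I: 3  (via D)
C: 5  (via I)
E: 6  (via I)
F: 7  (via D)
A: 10  (via E)
Shortest route: D → I → E → A = 10 min.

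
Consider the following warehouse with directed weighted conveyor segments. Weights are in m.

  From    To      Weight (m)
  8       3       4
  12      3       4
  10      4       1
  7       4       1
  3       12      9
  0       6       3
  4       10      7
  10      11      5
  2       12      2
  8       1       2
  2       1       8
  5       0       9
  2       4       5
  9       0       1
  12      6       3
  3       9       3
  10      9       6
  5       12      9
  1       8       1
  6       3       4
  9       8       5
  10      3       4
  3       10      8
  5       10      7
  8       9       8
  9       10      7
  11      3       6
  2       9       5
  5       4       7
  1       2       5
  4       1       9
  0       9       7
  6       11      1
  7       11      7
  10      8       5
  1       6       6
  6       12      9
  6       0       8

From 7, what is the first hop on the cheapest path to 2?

4

Compare a few routes:
7–4–10–9–8–1–2: 1+7+6+5+2+5 = 26
7–4–10–8–1–2: 1+7+5+2+5 = 20
7–4–1–2: 1+9+5 = 15
The minimum is 15 m via 7–4–1–2.
So from 7 the first move is to 4.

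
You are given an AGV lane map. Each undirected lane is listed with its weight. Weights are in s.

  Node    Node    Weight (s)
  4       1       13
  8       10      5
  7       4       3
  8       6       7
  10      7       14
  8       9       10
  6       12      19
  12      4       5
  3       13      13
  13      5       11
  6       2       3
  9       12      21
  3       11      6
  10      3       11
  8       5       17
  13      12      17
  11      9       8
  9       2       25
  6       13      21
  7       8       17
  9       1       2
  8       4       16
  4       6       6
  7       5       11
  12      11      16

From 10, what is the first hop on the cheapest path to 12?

7

Candidate routes:
10 - 8 - 6 - 4 - 12: 5+7+6+5 = 23
10 - 7 - 4 - 12: 14+3+5 = 22
The minimum is 22 s via 10 - 7 - 4 - 12.
So from 10 the first move is to 7.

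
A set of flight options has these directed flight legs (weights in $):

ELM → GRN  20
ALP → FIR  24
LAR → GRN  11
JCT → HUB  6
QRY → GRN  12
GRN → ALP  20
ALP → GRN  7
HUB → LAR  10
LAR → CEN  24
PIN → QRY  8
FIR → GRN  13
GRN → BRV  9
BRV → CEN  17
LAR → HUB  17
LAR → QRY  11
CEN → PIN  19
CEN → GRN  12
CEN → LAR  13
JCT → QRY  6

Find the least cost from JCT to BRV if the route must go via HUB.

$36

Shortest JCT→HUB: JCT–HUB = 6
Best HUB to BRV: HUB–LAR–GRN–BRV costing 30
Total via HUB: 6 + 30 = $36.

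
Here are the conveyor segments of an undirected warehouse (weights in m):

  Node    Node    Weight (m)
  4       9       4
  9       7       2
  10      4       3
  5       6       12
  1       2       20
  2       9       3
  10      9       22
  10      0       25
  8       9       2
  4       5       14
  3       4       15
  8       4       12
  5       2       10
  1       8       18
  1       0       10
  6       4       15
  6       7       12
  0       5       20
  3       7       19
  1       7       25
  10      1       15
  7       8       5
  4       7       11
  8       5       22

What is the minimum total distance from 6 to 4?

Settle nodes by increasing distance from 6:
6: 0
5: 12  (via 6)
7: 12  (via 6)
9: 14  (via 7)
4: 15  (via 6)
Shortest route: 6–4 = 15 m.

15 m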